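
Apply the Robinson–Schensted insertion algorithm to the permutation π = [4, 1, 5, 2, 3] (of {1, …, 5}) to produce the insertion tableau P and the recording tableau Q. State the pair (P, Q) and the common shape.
P = [1, 2, 3] / [4, 5];  Q = [1, 3, 5] / [2, 4];  common shape = (3, 2)

Row-insert the values π_1, π_2, … into P one at a time, bumping the leftmost entry strictly greater than the inserted value down to the next row. The recording tableau Q records, in position (i, j), the step at which that cell was added to P.
  Insert 4 (step 1): P = [4];  Q = [1]
  Insert 1 (step 2): P = [1] / [4];  Q = [1] / [2]
  Insert 5 (step 3): P = [1, 5] / [4];  Q = [1, 3] / [2]
  Insert 2 (step 4): P = [1, 2] / [4, 5];  Q = [1, 3] / [2, 4]
  Insert 3 (step 5): P = [1, 2, 3] / [4, 5];  Q = [1, 3, 5] / [2, 4]
Final shape: (3, 2).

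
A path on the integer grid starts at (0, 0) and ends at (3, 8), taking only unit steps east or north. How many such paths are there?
Number of paths = 165

A monotone lattice path from (0, 0) to (3, 8) consists of 3 east steps and 8 north steps in some order, so it is determined by which 3 of the 11 steps are east. The count is C(11, 3) = 165.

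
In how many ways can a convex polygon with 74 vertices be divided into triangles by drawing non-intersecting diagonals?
C_72 = 20276890389709399862928998568254641025700

These polygon triangulations are counted by the Catalan number C_n = (1/(n + 1)) · C(2n, n). For n = 72: C_72 = (1/73) · C(144, 72) = 1480212998448786189993816895482588794876100/73 = 20276890389709399862928998568254641025700.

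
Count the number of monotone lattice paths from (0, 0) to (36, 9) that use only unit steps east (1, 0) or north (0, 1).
Number of paths = 886163135

A monotone lattice path from (0, 0) to (36, 9) consists of 36 east steps and 9 north steps in some order, so it is determined by which 36 of the 45 steps are east. The count is C(45, 36) = 886163135.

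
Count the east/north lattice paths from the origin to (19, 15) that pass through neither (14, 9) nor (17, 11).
Number of paths = 1278891540

Inclusion–exclusion. Total paths: C(34, 19) = 1855967520. Through P₁: C(23, 14)·C(11, 5) = 377541780. Through P₂: C(28, 17)·C(6, 2) = 322112700. Since P₁ is strictly southwest of P₂, a monotone path through both must visit P₁ then P₂; paths through both = C(23, 14)·C(5, 3)·C(6, 2) = 122578500. Avoid both = 1855967520 − 377541780 − 322112700 + 122578500 = 1278891540.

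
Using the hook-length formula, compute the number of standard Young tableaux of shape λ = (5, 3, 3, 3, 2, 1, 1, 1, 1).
# SYT of shape (5, 3, 3, 3, 2, 1, 1, 1, 1) = 52229100

Hook-length formula: f^λ = n! / Π hook(c), product over all cells c of the Young diagram. For λ = (5, 3, 3, 3, 2, 1, 1, 1, 1), n = 20 boxes. Hook lengths by row (left-to-right, top-to-bottom): [13, 8, 6, 2, 1]; [10, 5, 3]; [9, 4, 2]; [8, 3, 1]; [6, 1]; [4]; [3]; [2]; [1]. Product of hooks = 46581350400. So f^λ = 20! / 46581350400 = 2432902008176640000 / 46581350400 = 52229100.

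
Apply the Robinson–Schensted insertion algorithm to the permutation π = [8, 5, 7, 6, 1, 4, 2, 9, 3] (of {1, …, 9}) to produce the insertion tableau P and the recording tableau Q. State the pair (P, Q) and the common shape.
P = [1, 2, 3] / [4, 6, 9] / [5] / [7] / [8];  Q = [1, 3, 8] / [2, 6, 9] / [4] / [5] / [7];  common shape = (3, 3, 1, 1, 1)

Row-insert the values π_1, π_2, … into P one at a time, bumping the leftmost entry strictly greater than the inserted value down to the next row. The recording tableau Q records, in position (i, j), the step at which that cell was added to P.
  Insert 8 (step 1): P = [8];  Q = [1]
  Insert 5 (step 2): P = [5] / [8];  Q = [1] / [2]
  Insert 7 (step 3): P = [5, 7] / [8];  Q = [1, 3] / [2]
  Insert 6 (step 4): P = [5, 6] / [7] / [8];  Q = [1, 3] / [2] / [4]
  Insert 1 (step 5): P = [1, 6] / [5] / [7] / [8];  Q = [1, 3] / [2] / [4] / [5]
  Insert 4 (step 6): P = [1, 4] / [5, 6] / [7] / [8];  Q = [1, 3] / [2, 6] / [4] / [5]
  Insert 2 (step 7): P = [1, 2] / [4, 6] / [5] / [7] / [8];  Q = [1, 3] / [2, 6] / [4] / [5] / [7]
  Insert 9 (step 8): P = [1, 2, 9] / [4, 6] / [5] / [7] / [8];  Q = [1, 3, 8] / [2, 6] / [4] / [5] / [7]
  Insert 3 (step 9): P = [1, 2, 3] / [4, 6, 9] / [5] / [7] / [8];  Q = [1, 3, 8] / [2, 6, 9] / [4] / [5] / [7]
Final shape: (3, 3, 1, 1, 1).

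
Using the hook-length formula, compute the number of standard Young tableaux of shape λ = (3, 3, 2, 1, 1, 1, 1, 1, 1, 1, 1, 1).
# SYT of shape (3, 3, 2, 1, 1, 1, 1, 1, 1, 1, 1, 1) = 20400

Hook-length formula: f^λ = n! / Π hook(c), product over all cells c of the Young diagram. For λ = (3, 3, 2, 1, 1, 1, 1, 1, 1, 1, 1, 1), n = 17 boxes. Hook lengths by row (left-to-right, top-to-bottom): [14, 4, 2]; [13, 3, 1]; [11, 1]; [9]; [8]; [7]; [6]; [5]; [4]; [3]; [2]; [1]. Product of hooks = 17435658240. So f^λ = 17! / 17435658240 = 355687428096000 / 17435658240 = 20400.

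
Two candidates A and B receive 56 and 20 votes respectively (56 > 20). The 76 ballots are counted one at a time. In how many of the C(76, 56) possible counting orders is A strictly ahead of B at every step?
Strict-lead orderings = 516322284746189940

Total orderings of the 76 votes with 56 for A: C(76, 56) = 1090013712241956540. By the Bertrand ballot formula (Cycle Lemma / reflection principle), the number of orderings in which A is strictly ahead of B throughout is (p − q)/(p + q) · C(p + q, p) = (56 − 20)/(56 + 20) · 1090013712241956540 = 516322284746189940.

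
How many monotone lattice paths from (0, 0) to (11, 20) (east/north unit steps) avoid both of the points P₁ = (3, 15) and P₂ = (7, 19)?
Number of paths = 80618723

Inclusion–exclusion. Total paths: C(31, 11) = 84672315. Through P₁: C(18, 3)·C(13, 8) = 1050192. Through P₂: C(26, 7)·C(5, 4) = 3289000. Since P₁ is strictly southwest of P₂, a monotone path through both must visit P₁ then P₂; paths through both = C(18, 3)·C(8, 4)·C(5, 4) = 285600. Avoid both = 84672315 − 1050192 − 3289000 + 285600 = 80618723.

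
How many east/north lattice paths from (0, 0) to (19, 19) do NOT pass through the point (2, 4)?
Number of paths = 26859423000

Total paths from (0, 0) to (19, 19): C(38, 19) = 35345263800. Paths through (2, 4): (paths (0, 0) → (2, 4)) × (paths (2, 4) → (19, 19)) = C(6, 2) · C(32, 17) = 15 · 565722720 = 8485840800. Avoidance count = 35345263800 − 8485840800 = 26859423000.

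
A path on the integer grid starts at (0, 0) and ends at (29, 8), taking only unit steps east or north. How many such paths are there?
Number of paths = 38608020

A monotone lattice path from (0, 0) to (29, 8) consists of 29 east steps and 8 north steps in some order, so it is determined by which 29 of the 37 steps are east. The count is C(37, 29) = 38608020.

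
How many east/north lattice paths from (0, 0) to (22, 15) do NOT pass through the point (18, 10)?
Number of paths = 7710687900

Total paths from (0, 0) to (22, 15): C(37, 22) = 9364199760. Paths through (18, 10): (paths (0, 0) → (18, 10)) × (paths (18, 10) → (22, 15)) = C(28, 18) · C(9, 4) = 13123110 · 126 = 1653511860. Avoidance count = 9364199760 − 1653511860 = 7710687900.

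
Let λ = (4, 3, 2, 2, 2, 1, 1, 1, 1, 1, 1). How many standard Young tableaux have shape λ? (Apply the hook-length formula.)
# SYT of shape (4, 3, 2, 2, 2, 1, 1, 1, 1, 1, 1) = 2217072

Hook-length formula: f^λ = n! / Π hook(c), product over all cells c of the Young diagram. For λ = (4, 3, 2, 2, 2, 1, 1, 1, 1, 1, 1), n = 19 boxes. Hook lengths by row (left-to-right, top-to-bottom): [14, 7, 3, 1]; [12, 5, 1]; [10, 3]; [9, 2]; [8, 1]; [6]; [5]; [4]; [3]; [2]; [1]. Product of hooks = 54867456000. So f^λ = 19! / 54867456000 = 121645100408832000 / 54867456000 = 2217072.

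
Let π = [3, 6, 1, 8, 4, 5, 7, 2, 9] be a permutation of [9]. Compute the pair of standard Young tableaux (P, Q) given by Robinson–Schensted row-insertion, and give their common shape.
P = [1, 2, 5, 7, 9] / [3, 4, 8] / [6];  Q = [1, 2, 4, 7, 9] / [3, 5, 6] / [8];  common shape = (5, 3, 1)

Row-insert the values π_1, π_2, … into P one at a time, bumping the leftmost entry strictly greater than the inserted value down to the next row. The recording tableau Q records, in position (i, j), the step at which that cell was added to P.
  Insert 3 (step 1): P = [3];  Q = [1]
  Insert 6 (step 2): P = [3, 6];  Q = [1, 2]
  Insert 1 (step 3): P = [1, 6] / [3];  Q = [1, 2] / [3]
  Insert 8 (step 4): P = [1, 6, 8] / [3];  Q = [1, 2, 4] / [3]
  Insert 4 (step 5): P = [1, 4, 8] / [3, 6];  Q = [1, 2, 4] / [3, 5]
  Insert 5 (step 6): P = [1, 4, 5] / [3, 6, 8];  Q = [1, 2, 4] / [3, 5, 6]
  Insert 7 (step 7): P = [1, 4, 5, 7] / [3, 6, 8];  Q = [1, 2, 4, 7] / [3, 5, 6]
  Insert 2 (step 8): P = [1, 2, 5, 7] / [3, 4, 8] / [6];  Q = [1, 2, 4, 7] / [3, 5, 6] / [8]
  Insert 9 (step 9): P = [1, 2, 5, 7, 9] / [3, 4, 8] / [6];  Q = [1, 2, 4, 7, 9] / [3, 5, 6] / [8]
Final shape: (5, 3, 1).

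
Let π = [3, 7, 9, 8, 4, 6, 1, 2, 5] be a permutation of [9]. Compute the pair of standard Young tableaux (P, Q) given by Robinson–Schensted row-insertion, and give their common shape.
P = [1, 2, 5] / [3, 4, 6] / [7, 8] / [9];  Q = [1, 2, 3] / [4, 6, 9] / [5, 8] / [7];  common shape = (3, 3, 2, 1)

Row-insert the values π_1, π_2, … into P one at a time, bumping the leftmost entry strictly greater than the inserted value down to the next row. The recording tableau Q records, in position (i, j), the step at which that cell was added to P.
  Insert 3 (step 1): P = [3];  Q = [1]
  Insert 7 (step 2): P = [3, 7];  Q = [1, 2]
  Insert 9 (step 3): P = [3, 7, 9];  Q = [1, 2, 3]
  Insert 8 (step 4): P = [3, 7, 8] / [9];  Q = [1, 2, 3] / [4]
  Insert 4 (step 5): P = [3, 4, 8] / [7] / [9];  Q = [1, 2, 3] / [4] / [5]
  Insert 6 (step 6): P = [3, 4, 6] / [7, 8] / [9];  Q = [1, 2, 3] / [4, 6] / [5]
  Insert 1 (step 7): P = [1, 4, 6] / [3, 8] / [7] / [9];  Q = [1, 2, 3] / [4, 6] / [5] / [7]
  Insert 2 (step 8): P = [1, 2, 6] / [3, 4] / [7, 8] / [9];  Q = [1, 2, 3] / [4, 6] / [5, 8] / [7]
  Insert 5 (step 9): P = [1, 2, 5] / [3, 4, 6] / [7, 8] / [9];  Q = [1, 2, 3] / [4, 6, 9] / [5, 8] / [7]
Final shape: (3, 3, 2, 1).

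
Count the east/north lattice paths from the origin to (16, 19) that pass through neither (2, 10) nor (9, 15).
Number of paths = 3591767850

Inclusion–exclusion. Total paths: C(35, 16) = 4059928950. Through P₁: C(12, 2)·C(23, 14) = 53934540. Through P₂: C(24, 9)·C(11, 7) = 431476320. Since P₁ is strictly southwest of P₂, a monotone path through both must visit P₁ then P₂; paths through both = C(12, 2)·C(12, 7)·C(11, 7) = 17249760. Avoid both = 4059928950 − 53934540 − 431476320 + 17249760 = 3591767850.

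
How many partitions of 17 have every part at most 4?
p(17, parts ≤ 4) = 72

Use the recurrence p(n, m) = p(n, m−1) + p(n−m, m): either the largest part is < m (count p(n, m−1)) or the largest part is exactly m (remove one copy of m, count p(n−m, m)). With p(0, ·) = 1 this gives p(17, parts ≤ 4) = 72. (By conjugating Young diagrams, this also counts partitions of 17 into at most 4 parts.)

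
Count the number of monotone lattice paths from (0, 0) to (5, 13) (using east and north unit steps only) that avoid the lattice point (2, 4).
Number of paths = 5268

Total paths from (0, 0) to (5, 13): C(18, 5) = 8568. Paths through (2, 4): (paths (0, 0) → (2, 4)) × (paths (2, 4) → (5, 13)) = C(6, 2) · C(12, 3) = 15 · 220 = 3300. Avoidance count = 8568 − 3300 = 5268.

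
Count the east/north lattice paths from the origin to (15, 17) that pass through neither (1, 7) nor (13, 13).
Number of paths = 396251352

Inclusion–exclusion. Total paths: C(32, 15) = 565722720. Through P₁: C(8, 1)·C(24, 14) = 15690048. Through P₂: C(26, 13)·C(6, 2) = 156009000. Since P₁ is strictly southwest of P₂, a monotone path through both must visit P₁ then P₂; paths through both = C(8, 1)·C(18, 12)·C(6, 2) = 2227680. Avoid both = 565722720 − 15690048 − 156009000 + 2227680 = 396251352.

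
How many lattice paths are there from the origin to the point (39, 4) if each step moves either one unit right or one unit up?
Number of paths = 123410

A monotone lattice path from (0, 0) to (39, 4) consists of 39 east steps and 4 north steps in some order, so it is determined by which 39 of the 43 steps are east. The count is C(43, 39) = 123410.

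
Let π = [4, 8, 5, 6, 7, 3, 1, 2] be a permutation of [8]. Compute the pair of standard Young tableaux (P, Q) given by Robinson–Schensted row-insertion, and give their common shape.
P = [1, 2, 6, 7] / [3, 5] / [4] / [8];  Q = [1, 2, 4, 5] / [3, 8] / [6] / [7];  common shape = (4, 2, 1, 1)

Row-insert the values π_1, π_2, … into P one at a time, bumping the leftmost entry strictly greater than the inserted value down to the next row. The recording tableau Q records, in position (i, j), the step at which that cell was added to P.
  Insert 4 (step 1): P = [4];  Q = [1]
  Insert 8 (step 2): P = [4, 8];  Q = [1, 2]
  Insert 5 (step 3): P = [4, 5] / [8];  Q = [1, 2] / [3]
  Insert 6 (step 4): P = [4, 5, 6] / [8];  Q = [1, 2, 4] / [3]
  Insert 7 (step 5): P = [4, 5, 6, 7] / [8];  Q = [1, 2, 4, 5] / [3]
  Insert 3 (step 6): P = [3, 5, 6, 7] / [4] / [8];  Q = [1, 2, 4, 5] / [3] / [6]
  Insert 1 (step 7): P = [1, 5, 6, 7] / [3] / [4] / [8];  Q = [1, 2, 4, 5] / [3] / [6] / [7]
  Insert 2 (step 8): P = [1, 2, 6, 7] / [3, 5] / [4] / [8];  Q = [1, 2, 4, 5] / [3, 8] / [6] / [7]
Final shape: (4, 2, 1, 1).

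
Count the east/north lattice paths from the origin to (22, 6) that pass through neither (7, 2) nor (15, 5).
Number of paths = 160692

Inclusion–exclusion. Total paths: C(28, 22) = 376740. Through P₁: C(9, 7)·C(19, 15) = 139536. Through P₂: C(20, 15)·C(8, 7) = 124032. Since P₁ is strictly southwest of P₂, a monotone path through both must visit P₁ then P₂; paths through both = C(9, 7)·C(11, 8)·C(8, 7) = 47520. Avoid both = 376740 − 139536 − 124032 + 47520 = 160692.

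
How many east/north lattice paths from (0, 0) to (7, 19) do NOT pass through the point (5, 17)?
Number of paths = 499796

Total paths from (0, 0) to (7, 19): C(26, 7) = 657800. Paths through (5, 17): (paths (0, 0) → (5, 17)) × (paths (5, 17) → (7, 19)) = C(22, 5) · C(4, 2) = 26334 · 6 = 158004. Avoidance count = 657800 − 158004 = 499796.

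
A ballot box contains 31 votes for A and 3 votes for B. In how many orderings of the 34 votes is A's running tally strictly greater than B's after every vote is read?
Strict-lead orderings = 4928

Total orderings of the 34 votes with 31 for A: C(34, 31) = 5984. By the Bertrand ballot formula (Cycle Lemma / reflection principle), the number of orderings in which A is strictly ahead of B throughout is (p − q)/(p + q) · C(p + q, p) = (31 − 3)/(31 + 3) · 5984 = 4928.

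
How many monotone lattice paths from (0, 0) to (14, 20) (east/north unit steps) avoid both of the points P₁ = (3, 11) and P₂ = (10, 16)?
Number of paths = 979196910

Inclusion–exclusion. Total paths: C(34, 14) = 1391975640. Through P₁: C(14, 3)·C(20, 11) = 61137440. Through P₂: C(26, 10)·C(8, 4) = 371821450. Since P₁ is strictly southwest of P₂, a monotone path through both must visit P₁ then P₂; paths through both = C(14, 3)·C(12, 7)·C(8, 4) = 20180160. Avoid both = 1391975640 − 61137440 − 371821450 + 20180160 = 979196910.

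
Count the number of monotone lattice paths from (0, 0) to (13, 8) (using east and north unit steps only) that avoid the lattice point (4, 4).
Number of paths = 153440

Total paths from (0, 0) to (13, 8): C(21, 13) = 203490. Paths through (4, 4): (paths (0, 0) → (4, 4)) × (paths (4, 4) → (13, 8)) = C(8, 4) · C(13, 9) = 70 · 715 = 50050. Avoidance count = 203490 − 50050 = 153440.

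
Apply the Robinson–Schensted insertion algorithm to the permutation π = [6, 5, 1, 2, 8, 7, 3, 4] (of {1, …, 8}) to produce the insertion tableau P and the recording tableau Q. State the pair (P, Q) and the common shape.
P = [1, 2, 3, 4] / [5, 7] / [6, 8];  Q = [1, 4, 5, 8] / [2, 6] / [3, 7];  common shape = (4, 2, 2)

Row-insert the values π_1, π_2, … into P one at a time, bumping the leftmost entry strictly greater than the inserted value down to the next row. The recording tableau Q records, in position (i, j), the step at which that cell was added to P.
  Insert 6 (step 1): P = [6];  Q = [1]
  Insert 5 (step 2): P = [5] / [6];  Q = [1] / [2]
  Insert 1 (step 3): P = [1] / [5] / [6];  Q = [1] / [2] / [3]
  Insert 2 (step 4): P = [1, 2] / [5] / [6];  Q = [1, 4] / [2] / [3]
  Insert 8 (step 5): P = [1, 2, 8] / [5] / [6];  Q = [1, 4, 5] / [2] / [3]
  Insert 7 (step 6): P = [1, 2, 7] / [5, 8] / [6];  Q = [1, 4, 5] / [2, 6] / [3]
  Insert 3 (step 7): P = [1, 2, 3] / [5, 7] / [6, 8];  Q = [1, 4, 5] / [2, 6] / [3, 7]
  Insert 4 (step 8): P = [1, 2, 3, 4] / [5, 7] / [6, 8];  Q = [1, 4, 5, 8] / [2, 6] / [3, 7]
Final shape: (4, 2, 2).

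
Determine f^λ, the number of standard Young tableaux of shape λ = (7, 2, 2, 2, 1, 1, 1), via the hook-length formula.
# SYT of shape (7, 2, 2, 2, 1, 1, 1) = 197120

Hook-length formula: f^λ = n! / Π hook(c), product over all cells c of the Young diagram. For λ = (7, 2, 2, 2, 1, 1, 1), n = 16 boxes. Hook lengths by row (left-to-right, top-to-bottom): [13, 9, 5, 4, 3, 2, 1]; [7, 3]; [6, 2]; [5, 1]; [3]; [2]; [1]. Product of hooks = 106142400. So f^λ = 16! / 106142400 = 20922789888000 / 106142400 = 197120.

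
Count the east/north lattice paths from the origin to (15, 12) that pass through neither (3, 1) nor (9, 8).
Number of paths = 8311888

Inclusion–exclusion. Total paths: C(27, 15) = 17383860. Through P₁: C(4, 3)·C(23, 12) = 5408312. Through P₂: C(17, 9)·C(10, 6) = 5105100. Since P₁ is strictly southwest of P₂, a monotone path through both must visit P₁ then P₂; paths through both = C(4, 3)·C(13, 6)·C(10, 6) = 1441440. Avoid both = 17383860 − 5408312 − 5105100 + 1441440 = 8311888.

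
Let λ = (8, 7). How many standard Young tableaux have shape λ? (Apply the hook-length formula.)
# SYT of shape (8, 7) = 1430

Hook-length formula: f^λ = n! / Π hook(c), product over all cells c of the Young diagram. For λ = (8, 7), n = 15 boxes. Hook lengths by row (left-to-right, top-to-bottom): [9, 8, 7, 6, 5, 4, 3, 1]; [7, 6, 5, 4, 3, 2, 1]. Product of hooks = 914457600. So f^λ = 15! / 914457600 = 1307674368000 / 914457600 = 1430.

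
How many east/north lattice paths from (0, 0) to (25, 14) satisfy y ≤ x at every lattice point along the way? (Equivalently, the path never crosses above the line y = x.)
Number of paths = 6962078952

By the reflection principle (André's argument), the number of monotone paths to (25, 14) with n ≤ m that never go above y = x is C(39, 25) − C(39, 26) = 15084504396 − 8122425444 = 6962078952.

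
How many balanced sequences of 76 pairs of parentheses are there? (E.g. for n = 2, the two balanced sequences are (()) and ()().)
C_76 = 4790408930363303911328386208394864461024520

These balanced parentheses are counted by the Catalan number C_n = (1/(n + 1)) · C(2n, n). For n = 76: C_76 = (1/77) · C(152, 76) = 368861487637974401172285738046404563498888040/77 = 4790408930363303911328386208394864461024520.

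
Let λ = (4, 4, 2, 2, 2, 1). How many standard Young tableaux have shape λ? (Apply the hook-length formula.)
# SYT of shape (4, 4, 2, 2, 2, 1) = 100100

Hook-length formula: f^λ = n! / Π hook(c), product over all cells c of the Young diagram. For λ = (4, 4, 2, 2, 2, 1), n = 15 boxes. Hook lengths by row (left-to-right, top-to-bottom): [9, 7, 3, 2]; [8, 6, 2, 1]; [5, 3]; [4, 2]; [3, 1]; [1]. Product of hooks = 13063680. So f^λ = 15! / 13063680 = 1307674368000 / 13063680 = 100100.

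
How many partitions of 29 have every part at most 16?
p(29, parts ≤ 16) = 4293

Use the recurrence p(n, m) = p(n, m−1) + p(n−m, m): either the largest part is < m (count p(n, m−1)) or the largest part is exactly m (remove one copy of m, count p(n−m, m)). With p(0, ·) = 1 this gives p(29, parts ≤ 16) = 4293. (By conjugating Young diagrams, this also counts partitions of 29 into at most 16 parts.)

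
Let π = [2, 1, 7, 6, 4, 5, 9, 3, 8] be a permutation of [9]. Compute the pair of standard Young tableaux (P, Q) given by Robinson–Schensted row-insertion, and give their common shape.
P = [1, 3, 5, 8] / [2, 4, 9] / [6] / [7];  Q = [1, 3, 6, 7] / [2, 4, 9] / [5] / [8];  common shape = (4, 3, 1, 1)

Row-insert the values π_1, π_2, … into P one at a time, bumping the leftmost entry strictly greater than the inserted value down to the next row. The recording tableau Q records, in position (i, j), the step at which that cell was added to P.
  Insert 2 (step 1): P = [2];  Q = [1]
  Insert 1 (step 2): P = [1] / [2];  Q = [1] / [2]
  Insert 7 (step 3): P = [1, 7] / [2];  Q = [1, 3] / [2]
  Insert 6 (step 4): P = [1, 6] / [2, 7];  Q = [1, 3] / [2, 4]
  Insert 4 (step 5): P = [1, 4] / [2, 6] / [7];  Q = [1, 3] / [2, 4] / [5]
  Insert 5 (step 6): P = [1, 4, 5] / [2, 6] / [7];  Q = [1, 3, 6] / [2, 4] / [5]
  Insert 9 (step 7): P = [1, 4, 5, 9] / [2, 6] / [7];  Q = [1, 3, 6, 7] / [2, 4] / [5]
  Insert 3 (step 8): P = [1, 3, 5, 9] / [2, 4] / [6] / [7];  Q = [1, 3, 6, 7] / [2, 4] / [5] / [8]
  Insert 8 (step 9): P = [1, 3, 5, 8] / [2, 4, 9] / [6] / [7];  Q = [1, 3, 6, 7] / [2, 4, 9] / [5] / [8]
Final shape: (4, 3, 1, 1).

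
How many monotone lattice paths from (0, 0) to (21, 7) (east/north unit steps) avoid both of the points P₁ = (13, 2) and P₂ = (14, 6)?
Number of paths = 743025

Inclusion–exclusion. Total paths: C(28, 21) = 1184040. Through P₁: C(15, 13)·C(13, 8) = 135135. Through P₂: C(20, 14)·C(8, 7) = 310080. Since P₁ is strictly southwest of P₂, a monotone path through both must visit P₁ then P₂; paths through both = C(15, 13)·C(5, 1)·C(8, 7) = 4200. Avoid both = 1184040 − 135135 − 310080 + 4200 = 743025.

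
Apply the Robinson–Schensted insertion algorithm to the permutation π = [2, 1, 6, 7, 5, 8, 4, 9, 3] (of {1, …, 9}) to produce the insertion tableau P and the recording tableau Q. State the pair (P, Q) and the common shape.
P = [1, 3, 7, 8, 9] / [2, 4] / [5] / [6];  Q = [1, 3, 4, 6, 8] / [2, 5] / [7] / [9];  common shape = (5, 2, 1, 1)

Row-insert the values π_1, π_2, … into P one at a time, bumping the leftmost entry strictly greater than the inserted value down to the next row. The recording tableau Q records, in position (i, j), the step at which that cell was added to P.
  Insert 2 (step 1): P = [2];  Q = [1]
  Insert 1 (step 2): P = [1] / [2];  Q = [1] / [2]
  Insert 6 (step 3): P = [1, 6] / [2];  Q = [1, 3] / [2]
  Insert 7 (step 4): P = [1, 6, 7] / [2];  Q = [1, 3, 4] / [2]
  Insert 5 (step 5): P = [1, 5, 7] / [2, 6];  Q = [1, 3, 4] / [2, 5]
  Insert 8 (step 6): P = [1, 5, 7, 8] / [2, 6];  Q = [1, 3, 4, 6] / [2, 5]
  Insert 4 (step 7): P = [1, 4, 7, 8] / [2, 5] / [6];  Q = [1, 3, 4, 6] / [2, 5] / [7]
  Insert 9 (step 8): P = [1, 4, 7, 8, 9] / [2, 5] / [6];  Q = [1, 3, 4, 6, 8] / [2, 5] / [7]
  Insert 3 (step 9): P = [1, 3, 7, 8, 9] / [2, 4] / [5] / [6];  Q = [1, 3, 4, 6, 8] / [2, 5] / [7] / [9]
Final shape: (5, 2, 1, 1).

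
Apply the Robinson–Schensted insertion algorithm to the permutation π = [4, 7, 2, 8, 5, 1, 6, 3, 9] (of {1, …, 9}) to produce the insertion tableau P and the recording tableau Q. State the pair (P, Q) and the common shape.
P = [1, 3, 6, 9] / [2, 5, 8] / [4, 7];  Q = [1, 2, 4, 9] / [3, 5, 7] / [6, 8];  common shape = (4, 3, 2)

Row-insert the values π_1, π_2, … into P one at a time, bumping the leftmost entry strictly greater than the inserted value down to the next row. The recording tableau Q records, in position (i, j), the step at which that cell was added to P.
  Insert 4 (step 1): P = [4];  Q = [1]
  Insert 7 (step 2): P = [4, 7];  Q = [1, 2]
  Insert 2 (step 3): P = [2, 7] / [4];  Q = [1, 2] / [3]
  Insert 8 (step 4): P = [2, 7, 8] / [4];  Q = [1, 2, 4] / [3]
  Insert 5 (step 5): P = [2, 5, 8] / [4, 7];  Q = [1, 2, 4] / [3, 5]
  Insert 1 (step 6): P = [1, 5, 8] / [2, 7] / [4];  Q = [1, 2, 4] / [3, 5] / [6]
  Insert 6 (step 7): P = [1, 5, 6] / [2, 7, 8] / [4];  Q = [1, 2, 4] / [3, 5, 7] / [6]
  Insert 3 (step 8): P = [1, 3, 6] / [2, 5, 8] / [4, 7];  Q = [1, 2, 4] / [3, 5, 7] / [6, 8]
  Insert 9 (step 9): P = [1, 3, 6, 9] / [2, 5, 8] / [4, 7];  Q = [1, 2, 4, 9] / [3, 5, 7] / [6, 8]
Final shape: (4, 3, 2).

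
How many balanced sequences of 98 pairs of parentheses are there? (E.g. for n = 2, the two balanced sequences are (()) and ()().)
C_98 = 57743358069601357782187700608042856334020731624756611000

These balanced parentheses are counted by the Catalan number C_n = (1/(n + 1)) · C(2n, n). For n = 98: C_98 = (1/99) · C(196, 98) = 5716592448890534420436582360196242777068052430850904489000/99 = 57743358069601357782187700608042856334020731624756611000.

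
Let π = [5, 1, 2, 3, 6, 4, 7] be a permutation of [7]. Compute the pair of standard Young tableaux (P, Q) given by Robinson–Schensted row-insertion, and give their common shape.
P = [1, 2, 3, 4, 7] / [5, 6];  Q = [1, 3, 4, 5, 7] / [2, 6];  common shape = (5, 2)

Row-insert the values π_1, π_2, … into P one at a time, bumping the leftmost entry strictly greater than the inserted value down to the next row. The recording tableau Q records, in position (i, j), the step at which that cell was added to P.
  Insert 5 (step 1): P = [5];  Q = [1]
  Insert 1 (step 2): P = [1] / [5];  Q = [1] / [2]
  Insert 2 (step 3): P = [1, 2] / [5];  Q = [1, 3] / [2]
  Insert 3 (step 4): P = [1, 2, 3] / [5];  Q = [1, 3, 4] / [2]
  Insert 6 (step 5): P = [1, 2, 3, 6] / [5];  Q = [1, 3, 4, 5] / [2]
  Insert 4 (step 6): P = [1, 2, 3, 4] / [5, 6];  Q = [1, 3, 4, 5] / [2, 6]
  Insert 7 (step 7): P = [1, 2, 3, 4, 7] / [5, 6];  Q = [1, 3, 4, 5, 7] / [2, 6]
Final shape: (5, 2).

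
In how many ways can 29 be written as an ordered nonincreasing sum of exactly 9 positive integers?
p(29, 9 parts) = 488

Partitions of n into exactly k parts are in bijection with partitions of n − k into at most k parts (subtract 1 from each part). So p(29, exactly 9) = p(20, parts ≤ 9). Computing via the recurrence p(m, j) = p(m, j−1) + p(m−j, j) gives 488.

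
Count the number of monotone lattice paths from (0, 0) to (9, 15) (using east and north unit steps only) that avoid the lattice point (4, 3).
Number of paths = 1090924

Total paths from (0, 0) to (9, 15): C(24, 9) = 1307504. Paths through (4, 3): (paths (0, 0) → (4, 3)) × (paths (4, 3) → (9, 15)) = C(7, 4) · C(17, 5) = 35 · 6188 = 216580. Avoidance count = 1307504 − 216580 = 1090924.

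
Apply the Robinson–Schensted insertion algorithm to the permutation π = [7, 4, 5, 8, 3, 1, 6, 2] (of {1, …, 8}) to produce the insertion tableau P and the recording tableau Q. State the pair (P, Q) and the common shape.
P = [1, 2, 6] / [3, 5] / [4, 8] / [7];  Q = [1, 3, 4] / [2, 7] / [5, 8] / [6];  common shape = (3, 2, 2, 1)

Row-insert the values π_1, π_2, … into P one at a time, bumping the leftmost entry strictly greater than the inserted value down to the next row. The recording tableau Q records, in position (i, j), the step at which that cell was added to P.
  Insert 7 (step 1): P = [7];  Q = [1]
  Insert 4 (step 2): P = [4] / [7];  Q = [1] / [2]
  Insert 5 (step 3): P = [4, 5] / [7];  Q = [1, 3] / [2]
  Insert 8 (step 4): P = [4, 5, 8] / [7];  Q = [1, 3, 4] / [2]
  Insert 3 (step 5): P = [3, 5, 8] / [4] / [7];  Q = [1, 3, 4] / [2] / [5]
  Insert 1 (step 6): P = [1, 5, 8] / [3] / [4] / [7];  Q = [1, 3, 4] / [2] / [5] / [6]
  Insert 6 (step 7): P = [1, 5, 6] / [3, 8] / [4] / [7];  Q = [1, 3, 4] / [2, 7] / [5] / [6]
  Insert 2 (step 8): P = [1, 2, 6] / [3, 5] / [4, 8] / [7];  Q = [1, 3, 4] / [2, 7] / [5, 8] / [6]
Final shape: (3, 2, 2, 1).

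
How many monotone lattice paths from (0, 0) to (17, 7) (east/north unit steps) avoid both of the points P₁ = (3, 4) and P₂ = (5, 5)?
Number of paths = 308927

Inclusion–exclusion. Total paths: C(24, 17) = 346104. Through P₁: C(7, 3)·C(17, 14) = 23800. Through P₂: C(10, 5)·C(14, 12) = 22932. Since P₁ is strictly southwest of P₂, a monotone path through both must visit P₁ then P₂; paths through both = C(7, 3)·C(3, 2)·C(14, 12) = 9555. Avoid both = 346104 − 23800 − 22932 + 9555 = 308927.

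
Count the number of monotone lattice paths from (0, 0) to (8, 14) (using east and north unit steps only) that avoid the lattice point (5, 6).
Number of paths = 243540

Total paths from (0, 0) to (8, 14): C(22, 8) = 319770. Paths through (5, 6): (paths (0, 0) → (5, 6)) × (paths (5, 6) → (8, 14)) = C(11, 5) · C(11, 3) = 462 · 165 = 76230. Avoidance count = 319770 − 76230 = 243540.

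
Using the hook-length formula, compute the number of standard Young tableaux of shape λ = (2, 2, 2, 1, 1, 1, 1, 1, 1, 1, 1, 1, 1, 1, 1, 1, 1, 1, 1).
# SYT of shape (2, 2, 2, 1, 1, 1, 1, 1, 1, 1, 1, 1, 1, 1, 1, 1, 1, 1, 1) = 1309

Hook-length formula: f^λ = n! / Π hook(c), product over all cells c of the Young diagram. For λ = (2, 2, 2, 1, 1, 1, 1, 1, 1, 1, 1, 1, 1, 1, 1, 1, 1, 1, 1), n = 22 boxes. Hook lengths by row (left-to-right, top-to-bottom): [20, 3]; [19, 2]; [18, 1]; [16]; [15]; [14]; [13]; [12]; [11]; [10]; [9]; [8]; [7]; [6]; [5]; [4]; [3]; [2]; [1]. Product of hooks = 858671297003520000. So f^λ = 22! / 858671297003520000 = 1124000727777607680000 / 858671297003520000 = 1309.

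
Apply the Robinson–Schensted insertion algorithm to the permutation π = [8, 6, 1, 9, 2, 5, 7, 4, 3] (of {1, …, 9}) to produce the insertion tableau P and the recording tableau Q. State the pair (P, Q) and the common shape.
P = [1, 2, 3, 7] / [4, 9] / [5] / [6] / [8];  Q = [1, 4, 6, 7] / [2, 5] / [3] / [8] / [9];  common shape = (4, 2, 1, 1, 1)

Row-insert the values π_1, π_2, … into P one at a time, bumping the leftmost entry strictly greater than the inserted value down to the next row. The recording tableau Q records, in position (i, j), the step at which that cell was added to P.
  Insert 8 (step 1): P = [8];  Q = [1]
  Insert 6 (step 2): P = [6] / [8];  Q = [1] / [2]
  Insert 1 (step 3): P = [1] / [6] / [8];  Q = [1] / [2] / [3]
  Insert 9 (step 4): P = [1, 9] / [6] / [8];  Q = [1, 4] / [2] / [3]
  Insert 2 (step 5): P = [1, 2] / [6, 9] / [8];  Q = [1, 4] / [2, 5] / [3]
  Insert 5 (step 6): P = [1, 2, 5] / [6, 9] / [8];  Q = [1, 4, 6] / [2, 5] / [3]
  Insert 7 (step 7): P = [1, 2, 5, 7] / [6, 9] / [8];  Q = [1, 4, 6, 7] / [2, 5] / [3]
  Insert 4 (step 8): P = [1, 2, 4, 7] / [5, 9] / [6] / [8];  Q = [1, 4, 6, 7] / [2, 5] / [3] / [8]
  Insert 3 (step 9): P = [1, 2, 3, 7] / [4, 9] / [5] / [6] / [8];  Q = [1, 4, 6, 7] / [2, 5] / [3] / [8] / [9]
Final shape: (4, 2, 1, 1, 1).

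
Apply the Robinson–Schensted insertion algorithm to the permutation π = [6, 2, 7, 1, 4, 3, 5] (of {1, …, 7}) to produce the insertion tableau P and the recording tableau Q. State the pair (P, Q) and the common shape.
P = [1, 3, 5] / [2, 4] / [6, 7];  Q = [1, 3, 7] / [2, 5] / [4, 6];  common shape = (3, 2, 2)

Row-insert the values π_1, π_2, … into P one at a time, bumping the leftmost entry strictly greater than the inserted value down to the next row. The recording tableau Q records, in position (i, j), the step at which that cell was added to P.
  Insert 6 (step 1): P = [6];  Q = [1]
  Insert 2 (step 2): P = [2] / [6];  Q = [1] / [2]
  Insert 7 (step 3): P = [2, 7] / [6];  Q = [1, 3] / [2]
  Insert 1 (step 4): P = [1, 7] / [2] / [6];  Q = [1, 3] / [2] / [4]
  Insert 4 (step 5): P = [1, 4] / [2, 7] / [6];  Q = [1, 3] / [2, 5] / [4]
  Insert 3 (step 6): P = [1, 3] / [2, 4] / [6, 7];  Q = [1, 3] / [2, 5] / [4, 6]
  Insert 5 (step 7): P = [1, 3, 5] / [2, 4] / [6, 7];  Q = [1, 3, 7] / [2, 5] / [4, 6]
Final shape: (3, 2, 2).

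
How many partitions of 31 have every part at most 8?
p(31, parts ≤ 8) = 2857

Use the recurrence p(n, m) = p(n, m−1) + p(n−m, m): either the largest part is < m (count p(n, m−1)) or the largest part is exactly m (remove one copy of m, count p(n−m, m)). With p(0, ·) = 1 this gives p(31, parts ≤ 8) = 2857. (By conjugating Young diagrams, this also counts partitions of 31 into at most 8 parts.)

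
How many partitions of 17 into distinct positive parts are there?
q(17) = 38

A partition into distinct parts is a strictly decreasing sequence summing to n. The recurrence d(n, m) = d(n, m−1) + d(n−m, m−1) (use part m at most once) with q(n) = d(n, n) gives q(17) = 38. (Euler's theorem: # distinct-part partitions = # odd-part partitions.)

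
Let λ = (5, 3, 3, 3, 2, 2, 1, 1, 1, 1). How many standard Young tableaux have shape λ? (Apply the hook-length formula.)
# SYT of shape (5, 3, 3, 3, 2, 2, 1, 1, 1, 1) = 517316800

Hook-length formula: f^λ = n! / Π hook(c), product over all cells c of the Young diagram. For λ = (5, 3, 3, 3, 2, 2, 1, 1, 1, 1), n = 22 boxes. Hook lengths by row (left-to-right, top-to-bottom): [14, 9, 6, 2, 1]; [11, 6, 3]; [10, 5, 2]; [9, 4, 1]; [7, 2]; [6, 1]; [4]; [3]; [2]; [1]. Product of hooks = 2172751257600. So f^λ = 22! / 2172751257600 = 1124000727777607680000 / 2172751257600 = 517316800.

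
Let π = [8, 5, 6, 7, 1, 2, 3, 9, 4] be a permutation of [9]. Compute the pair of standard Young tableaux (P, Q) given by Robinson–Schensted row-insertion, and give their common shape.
P = [1, 2, 3, 4] / [5, 6, 7, 9] / [8];  Q = [1, 3, 4, 8] / [2, 6, 7, 9] / [5];  common shape = (4, 4, 1)

Row-insert the values π_1, π_2, … into P one at a time, bumping the leftmost entry strictly greater than the inserted value down to the next row. The recording tableau Q records, in position (i, j), the step at which that cell was added to P.
  Insert 8 (step 1): P = [8];  Q = [1]
  Insert 5 (step 2): P = [5] / [8];  Q = [1] / [2]
  Insert 6 (step 3): P = [5, 6] / [8];  Q = [1, 3] / [2]
  Insert 7 (step 4): P = [5, 6, 7] / [8];  Q = [1, 3, 4] / [2]
  Insert 1 (step 5): P = [1, 6, 7] / [5] / [8];  Q = [1, 3, 4] / [2] / [5]
  Insert 2 (step 6): P = [1, 2, 7] / [5, 6] / [8];  Q = [1, 3, 4] / [2, 6] / [5]
  Insert 3 (step 7): P = [1, 2, 3] / [5, 6, 7] / [8];  Q = [1, 3, 4] / [2, 6, 7] / [5]
  Insert 9 (step 8): P = [1, 2, 3, 9] / [5, 6, 7] / [8];  Q = [1, 3, 4, 8] / [2, 6, 7] / [5]
  Insert 4 (step 9): P = [1, 2, 3, 4] / [5, 6, 7, 9] / [8];  Q = [1, 3, 4, 8] / [2, 6, 7, 9] / [5]
Final shape: (4, 4, 1).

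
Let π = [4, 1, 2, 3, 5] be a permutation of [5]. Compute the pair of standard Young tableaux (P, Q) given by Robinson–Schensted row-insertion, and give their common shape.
P = [1, 2, 3, 5] / [4];  Q = [1, 3, 4, 5] / [2];  common shape = (4, 1)

Row-insert the values π_1, π_2, … into P one at a time, bumping the leftmost entry strictly greater than the inserted value down to the next row. The recording tableau Q records, in position (i, j), the step at which that cell was added to P.
  Insert 4 (step 1): P = [4];  Q = [1]
  Insert 1 (step 2): P = [1] / [4];  Q = [1] / [2]
  Insert 2 (step 3): P = [1, 2] / [4];  Q = [1, 3] / [2]
  Insert 3 (step 4): P = [1, 2, 3] / [4];  Q = [1, 3, 4] / [2]
  Insert 5 (step 5): P = [1, 2, 3, 5] / [4];  Q = [1, 3, 4, 5] / [2]
Final shape: (4, 1).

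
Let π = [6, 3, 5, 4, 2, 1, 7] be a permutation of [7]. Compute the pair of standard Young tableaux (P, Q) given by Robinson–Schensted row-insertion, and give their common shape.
P = [1, 4, 7] / [2] / [3] / [5] / [6];  Q = [1, 3, 7] / [2] / [4] / [5] / [6];  common shape = (3, 1, 1, 1, 1)

Row-insert the values π_1, π_2, … into P one at a time, bumping the leftmost entry strictly greater than the inserted value down to the next row. The recording tableau Q records, in position (i, j), the step at which that cell was added to P.
  Insert 6 (step 1): P = [6];  Q = [1]
  Insert 3 (step 2): P = [3] / [6];  Q = [1] / [2]
  Insert 5 (step 3): P = [3, 5] / [6];  Q = [1, 3] / [2]
  Insert 4 (step 4): P = [3, 4] / [5] / [6];  Q = [1, 3] / [2] / [4]
  Insert 2 (step 5): P = [2, 4] / [3] / [5] / [6];  Q = [1, 3] / [2] / [4] / [5]
  Insert 1 (step 6): P = [1, 4] / [2] / [3] / [5] / [6];  Q = [1, 3] / [2] / [4] / [5] / [6]
  Insert 7 (step 7): P = [1, 4, 7] / [2] / [3] / [5] / [6];  Q = [1, 3, 7] / [2] / [4] / [5] / [6]
Final shape: (3, 1, 1, 1, 1).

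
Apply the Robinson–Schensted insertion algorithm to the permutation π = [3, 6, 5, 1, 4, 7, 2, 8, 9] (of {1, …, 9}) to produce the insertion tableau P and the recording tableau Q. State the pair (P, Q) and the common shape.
P = [1, 2, 7, 8, 9] / [3, 4] / [5] / [6];  Q = [1, 2, 6, 8, 9] / [3, 5] / [4] / [7];  common shape = (5, 2, 1, 1)

Row-insert the values π_1, π_2, … into P one at a time, bumping the leftmost entry strictly greater than the inserted value down to the next row. The recording tableau Q records, in position (i, j), the step at which that cell was added to P.
  Insert 3 (step 1): P = [3];  Q = [1]
  Insert 6 (step 2): P = [3, 6];  Q = [1, 2]
  Insert 5 (step 3): P = [3, 5] / [6];  Q = [1, 2] / [3]
  Insert 1 (step 4): P = [1, 5] / [3] / [6];  Q = [1, 2] / [3] / [4]
  Insert 4 (step 5): P = [1, 4] / [3, 5] / [6];  Q = [1, 2] / [3, 5] / [4]
  Insert 7 (step 6): P = [1, 4, 7] / [3, 5] / [6];  Q = [1, 2, 6] / [3, 5] / [4]
  Insert 2 (step 7): P = [1, 2, 7] / [3, 4] / [5] / [6];  Q = [1, 2, 6] / [3, 5] / [4] / [7]
  Insert 8 (step 8): P = [1, 2, 7, 8] / [3, 4] / [5] / [6];  Q = [1, 2, 6, 8] / [3, 5] / [4] / [7]
  Insert 9 (step 9): P = [1, 2, 7, 8, 9] / [3, 4] / [5] / [6];  Q = [1, 2, 6, 8, 9] / [3, 5] / [4] / [7]
Final shape: (5, 2, 1, 1).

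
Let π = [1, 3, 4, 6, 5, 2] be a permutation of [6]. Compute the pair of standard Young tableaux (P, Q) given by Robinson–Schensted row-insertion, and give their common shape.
P = [1, 2, 4, 5] / [3] / [6];  Q = [1, 2, 3, 4] / [5] / [6];  common shape = (4, 1, 1)

Row-insert the values π_1, π_2, … into P one at a time, bumping the leftmost entry strictly greater than the inserted value down to the next row. The recording tableau Q records, in position (i, j), the step at which that cell was added to P.
  Insert 1 (step 1): P = [1];  Q = [1]
  Insert 3 (step 2): P = [1, 3];  Q = [1, 2]
  Insert 4 (step 3): P = [1, 3, 4];  Q = [1, 2, 3]
  Insert 6 (step 4): P = [1, 3, 4, 6];  Q = [1, 2, 3, 4]
  Insert 5 (step 5): P = [1, 3, 4, 5] / [6];  Q = [1, 2, 3, 4] / [5]
  Insert 2 (step 6): P = [1, 2, 4, 5] / [3] / [6];  Q = [1, 2, 3, 4] / [5] / [6]
Final shape: (4, 1, 1).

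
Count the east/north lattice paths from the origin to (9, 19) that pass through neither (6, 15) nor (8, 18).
Number of paths = 2968390

Inclusion–exclusion. Total paths: C(28, 9) = 6906900. Through P₁: C(21, 6)·C(7, 3) = 1899240. Through P₂: C(26, 8)·C(2, 1) = 3124550. Since P₁ is strictly southwest of P₂, a monotone path through both must visit P₁ then P₂; paths through both = C(21, 6)·C(5, 2)·C(2, 1) = 1085280. Avoid both = 6906900 − 1899240 − 3124550 + 1085280 = 2968390.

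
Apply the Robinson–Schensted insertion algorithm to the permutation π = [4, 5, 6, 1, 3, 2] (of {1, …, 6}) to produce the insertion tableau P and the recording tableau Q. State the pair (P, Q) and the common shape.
P = [1, 2, 6] / [3, 5] / [4];  Q = [1, 2, 3] / [4, 5] / [6];  common shape = (3, 2, 1)

Row-insert the values π_1, π_2, … into P one at a time, bumping the leftmost entry strictly greater than the inserted value down to the next row. The recording tableau Q records, in position (i, j), the step at which that cell was added to P.
  Insert 4 (step 1): P = [4];  Q = [1]
  Insert 5 (step 2): P = [4, 5];  Q = [1, 2]
  Insert 6 (step 3): P = [4, 5, 6];  Q = [1, 2, 3]
  Insert 1 (step 4): P = [1, 5, 6] / [4];  Q = [1, 2, 3] / [4]
  Insert 3 (step 5): P = [1, 3, 6] / [4, 5];  Q = [1, 2, 3] / [4, 5]
  Insert 2 (step 6): P = [1, 2, 6] / [3, 5] / [4];  Q = [1, 2, 3] / [4, 5] / [6]
Final shape: (3, 2, 1).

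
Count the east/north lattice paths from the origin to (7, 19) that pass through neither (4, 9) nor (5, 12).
Number of paths = 333502

Inclusion–exclusion. Total paths: C(26, 7) = 657800. Through P₁: C(13, 4)·C(13, 3) = 204490. Through P₂: C(17, 5)·C(9, 2) = 222768. Since P₁ is strictly southwest of P₂, a monotone path through both must visit P₁ then P₂; paths through both = C(13, 4)·C(4, 1)·C(9, 2) = 102960. Avoid both = 657800 − 204490 − 222768 + 102960 = 333502.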